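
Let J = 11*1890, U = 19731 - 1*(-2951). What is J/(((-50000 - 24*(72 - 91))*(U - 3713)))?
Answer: -315/14239396 ≈ -2.2122e-5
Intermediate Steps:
U = 22682 (U = 19731 + 2951 = 22682)
J = 20790
J/(((-50000 - 24*(72 - 91))*(U - 3713))) = 20790/(((-50000 - 24*(72 - 91))*(22682 - 3713))) = 20790/(((-50000 - 24*(-19))*18969)) = 20790/(((-50000 + 456)*18969)) = 20790/((-49544*18969)) = 20790/(-939800136) = 20790*(-1/939800136) = -315/14239396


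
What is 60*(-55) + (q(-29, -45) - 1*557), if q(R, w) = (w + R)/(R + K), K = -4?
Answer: -127207/33 ≈ -3854.8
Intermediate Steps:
q(R, w) = (R + w)/(-4 + R) (q(R, w) = (w + R)/(R - 4) = (R + w)/(-4 + R))
60*(-55) + (q(-29, -45) - 1*557) = 60*(-55) + ((-29 - 45)/(-4 - 29) - 1*557) = -3300 + (-74/(-33) - 557) = -3300 + (-1/33*(-74) - 557) = -3300 + (74/33 - 557) = -3300 - 18307/33 = -127207/33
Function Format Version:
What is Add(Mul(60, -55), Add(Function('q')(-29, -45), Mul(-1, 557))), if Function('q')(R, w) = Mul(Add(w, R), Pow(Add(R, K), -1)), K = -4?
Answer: Rational(-127207, 33) ≈ -3854.8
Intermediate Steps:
Function('q')(R, w) = Mul(Pow(Add(-4, R), -1), Add(R, w)) (Function('q')(R, w) = Mul(Add(w, R), Pow(Add(R, -4), -1)) = Mul(Add(R, w), Pow(Add(-4, R), -1)) = Mul(Pow(Add(-4, R), -1), Add(R, w)))
Add(Mul(60, -55), Add(Function('q')(-29, -45), Mul(-1, 557))) = Add(Mul(60, -55), Add(Mul(Pow(Add(-4, -29), -1), Add(-29, -45)), Mul(-1, 557))) = Add(-3300, Add(Mul(Pow(-33, -1), -74), -557)) = Add(-3300, Add(Mul(Rational(-1, 33), -74), -557)) = Add(-3300, Add(Rational(74, 33), -557)) = Add(-3300, Rational(-18307, 33)) = Rational(-127207, 33)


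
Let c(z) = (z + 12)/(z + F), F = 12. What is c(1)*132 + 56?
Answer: 188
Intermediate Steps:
c(z) = 1 (c(z) = (z + 12)/(z + 12) = (12 + z)/(12 + z) = 1)
c(1)*132 + 56 = 1*132 + 56 = 132 + 56 = 188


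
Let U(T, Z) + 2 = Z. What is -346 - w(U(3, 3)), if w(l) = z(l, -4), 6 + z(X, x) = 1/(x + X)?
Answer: -1019/3 ≈ -339.67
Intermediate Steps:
U(T, Z) = -2 + Z
z(X, x) = -6 + 1/(X + x) (z(X, x) = -6 + 1/(x + X) = -6 + 1/(X + x))
w(l) = (25 - 6*l)/(-4 + l) (w(l) = (1 - 6*l - 6*(-4))/(l - 4) = (1 - 6*l + 24)/(-4 + l) = (25 - 6*l)/(-4 + l))
-346 - w(U(3, 3)) = -346 - (25 - 6*(-2 + 3))/(-4 + (-2 + 3)) = -346 - (25 - 6*1)/(-4 + 1) = -346 - (25 - 6)/(-3) = -346 - (-1)*19/3 = -346 - 1*(-19/3) = -346 + 19/3 = -1019/3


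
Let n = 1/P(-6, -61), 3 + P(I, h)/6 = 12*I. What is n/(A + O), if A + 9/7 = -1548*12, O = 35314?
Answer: -7/52720650 ≈ -1.3278e-7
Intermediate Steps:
P(I, h) = -18 + 72*I (P(I, h) = -18 + 6*(12*I) = -18 + 72*I)
n = -1/450 (n = 1/(-18 + 72*(-6)) = 1/(-18 - 432) = 1/(-450) = -1/450 ≈ -0.0022222)
A = -130041/7 (A = -9/7 - 1548*12 = -9/7 - 18576 = -130041/7 ≈ -18577.)
n/(A + O) = -1/(450*(-130041/7 + 35314)) = -1/(450*117157/7) = -1/450*7/117157 = -7/52720650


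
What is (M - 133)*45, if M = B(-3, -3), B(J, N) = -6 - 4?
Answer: -6435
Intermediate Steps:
B(J, N) = -10
M = -10
(M - 133)*45 = (-10 - 133)*45 = -143*45 = -6435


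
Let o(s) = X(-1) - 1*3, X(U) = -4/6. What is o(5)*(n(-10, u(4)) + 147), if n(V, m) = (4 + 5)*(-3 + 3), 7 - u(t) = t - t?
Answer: -539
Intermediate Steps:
X(U) = -2/3 (X(U) = -4*1/6 = -2/3)
o(s) = -11/3 (o(s) = -2/3 - 1*3 = -2/3 - 3 = -11/3)
u(t) = 7 (u(t) = 7 - (t - t) = 7 - 1*0 = 7 + 0 = 7)
n(V, m) = 0 (n(V, m) = 9*0 = 0)
o(5)*(n(-10, u(4)) + 147) = -11*(0 + 147)/3 = -11/3*147 = -539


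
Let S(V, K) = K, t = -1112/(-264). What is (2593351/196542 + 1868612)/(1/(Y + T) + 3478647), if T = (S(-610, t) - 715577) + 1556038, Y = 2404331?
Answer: 39325924174279880125/73209442174306693236 ≈ 0.53717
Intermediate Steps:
t = 139/33 (t = -1112*(-1/264) = 139/33 ≈ 4.2121)
T = 27735352/33 (T = (139/33 - 715577) + 1556038 = -23613902/33 + 1556038 = 27735352/33 ≈ 8.4047e+5)
(2593351/196542 + 1868612)/(1/(Y + T) + 3478647) = (2593351/196542 + 1868612)/(1/(2404331 + 27735352/33) + 3478647) = (2593351*(1/196542) + 1868612)/(1/(107078275/33) + 3478647) = (2593351/196542 + 1868612)/(33/107078275 + 3478647) = 367263333055/(196542*(372487520093958/107078275)) = (367263333055/196542)*(107078275/372487520093958) = 39325924174279880125/73209442174306693236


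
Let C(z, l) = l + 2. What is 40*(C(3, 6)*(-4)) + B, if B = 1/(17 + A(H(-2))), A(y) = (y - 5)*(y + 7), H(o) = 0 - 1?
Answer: -24321/19 ≈ -1280.1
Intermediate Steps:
H(o) = -1
A(y) = (-5 + y)*(7 + y)
C(z, l) = 2 + l
B = -1/19 (B = 1/(17 + (-35 + (-1)² + 2*(-1))) = 1/(17 + (-35 + 1 - 2)) = 1/(17 - 36) = 1/(-19) = -1/19 ≈ -0.052632)
40*(C(3, 6)*(-4)) + B = 40*((2 + 6)*(-4)) - 1/19 = 40*(8*(-4)) - 1/19 = 40*(-32) - 1/19 = -1280 - 1/19 = -24321/19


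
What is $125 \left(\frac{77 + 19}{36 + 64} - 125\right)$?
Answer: $-15505$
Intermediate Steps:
$125 \left(\frac{77 + 19}{36 + 64} - 125\right) = 125 \left(\frac{96}{100} - 125\right) = 125 \left(96 \cdot \frac{1}{100} - 125\right) = 125 \left(\frac{24}{25} - 125\right) = 125 \left(- \frac{3101}{25}\right) = -15505$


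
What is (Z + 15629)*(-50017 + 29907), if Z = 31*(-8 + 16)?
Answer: -319286470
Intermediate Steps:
Z = 248 (Z = 31*8 = 248)
(Z + 15629)*(-50017 + 29907) = (248 + 15629)*(-50017 + 29907) = 15877*(-20110) = -319286470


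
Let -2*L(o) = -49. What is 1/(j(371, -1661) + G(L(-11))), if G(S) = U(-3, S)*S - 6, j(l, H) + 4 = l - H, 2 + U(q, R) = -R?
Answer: 4/5491 ≈ 0.00072846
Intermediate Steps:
L(o) = 49/2 (L(o) = -1/2*(-49) = 49/2)
U(q, R) = -2 - R
j(l, H) = -4 + l - H (j(l, H) = -4 + (l - H) = -4 + l - H)
G(S) = -6 + S*(-2 - S) (G(S) = (-2 - S)*S - 6 = S*(-2 - S) - 6 = -6 + S*(-2 - S))
1/(j(371, -1661) + G(L(-11))) = 1/((-4 + 371 - 1*(-1661)) + (-6 - 1*49/2*(2 + 49/2))) = 1/((-4 + 371 + 1661) + (-6 - 1*49/2*53/2)) = 1/(2028 + (-6 - 2597/4)) = 1/(2028 - 2621/4) = 1/(5491/4) = 4/5491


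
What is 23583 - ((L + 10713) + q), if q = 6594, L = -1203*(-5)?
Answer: 261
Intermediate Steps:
L = 6015
23583 - ((L + 10713) + q) = 23583 - ((6015 + 10713) + 6594) = 23583 - (16728 + 6594) = 23583 - 1*23322 = 23583 - 23322 = 261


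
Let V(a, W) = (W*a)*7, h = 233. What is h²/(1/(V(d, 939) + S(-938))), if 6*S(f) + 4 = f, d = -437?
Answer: -155948301262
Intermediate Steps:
S(f) = -⅔ + f/6
V(a, W) = 7*W*a
h²/(1/(V(d, 939) + S(-938))) = 233²/(1/(7*939*(-437) + (-⅔ + (⅙)*(-938)))) = 54289/(1/(-2872401 + (-⅔ - 469/3))) = 54289/(1/(-2872401 - 157)) = 54289/(1/(-2872558)) = 54289/(-1/2872558) = 54289*(-2872558) = -155948301262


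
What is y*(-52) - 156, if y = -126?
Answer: 6396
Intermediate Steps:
y*(-52) - 156 = -126*(-52) - 156 = 6552 - 156 = 6396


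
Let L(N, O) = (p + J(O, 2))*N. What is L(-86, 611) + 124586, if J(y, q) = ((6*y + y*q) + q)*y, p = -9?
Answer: -256824580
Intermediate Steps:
J(y, q) = y*(q + 6*y + q*y) (J(y, q) = ((6*y + q*y) + q)*y = (q + 6*y + q*y)*y = y*(q + 6*y + q*y))
L(N, O) = N*(-9 + O*(2 + 8*O)) (L(N, O) = (-9 + O*(2 + 6*O + 2*O))*N = (-9 + O*(2 + 8*O))*N = N*(-9 + O*(2 + 8*O)))
L(-86, 611) + 124586 = -86*(-9 + 2*611*(1 + 4*611)) + 124586 = -86*(-9 + 2*611*(1 + 2444)) + 124586 = -86*(-9 + 2*611*2445) + 124586 = -86*(-9 + 2987790) + 124586 = -86*2987781 + 124586 = -256949166 + 124586 = -256824580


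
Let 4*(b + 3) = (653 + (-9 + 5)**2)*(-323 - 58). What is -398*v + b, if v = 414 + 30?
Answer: -961749/4 ≈ -2.4044e+5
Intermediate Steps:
v = 444
b = -254901/4 (b = -3 + ((653 + (-9 + 5)**2)*(-323 - 58))/4 = -3 + ((653 + (-4)**2)*(-381))/4 = -3 + ((653 + 16)*(-381))/4 = -3 + (669*(-381))/4 = -3 + (1/4)*(-254889) = -3 - 254889/4 = -254901/4 ≈ -63725.)
-398*v + b = -398*444 - 254901/4 = -176712 - 254901/4 = -961749/4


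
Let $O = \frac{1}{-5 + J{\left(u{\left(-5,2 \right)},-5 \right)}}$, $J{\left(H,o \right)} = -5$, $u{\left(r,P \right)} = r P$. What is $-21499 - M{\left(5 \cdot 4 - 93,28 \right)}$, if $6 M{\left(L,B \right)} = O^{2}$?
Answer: $- \frac{12899401}{600} \approx -21499.0$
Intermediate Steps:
$u{\left(r,P \right)} = P r$
$O = - \frac{1}{10}$ ($O = \frac{1}{-5 - 5} = \frac{1}{-10} = - \frac{1}{10} \approx -0.1$)
$M{\left(L,B \right)} = \frac{1}{600}$ ($M{\left(L,B \right)} = \frac{\left(- \frac{1}{10}\right)^{2}}{6} = \frac{1}{6} \cdot \frac{1}{100} = \frac{1}{600}$)
$-21499 - M{\left(5 \cdot 4 - 93,28 \right)} = -21499 - \frac{1}{600} = - \frac{12899401}{600}$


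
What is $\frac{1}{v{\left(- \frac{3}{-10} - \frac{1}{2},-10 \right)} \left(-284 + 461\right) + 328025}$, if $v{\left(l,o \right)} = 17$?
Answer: $\frac{1}{331034} \approx 3.0208 \cdot 10^{-6}$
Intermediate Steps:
$\frac{1}{v{\left(- \frac{3}{-10} - \frac{1}{2},-10 \right)} \left(-284 + 461\right) + 328025} = \frac{1}{17 \left(-284 + 461\right) + 328025} = \frac{1}{17 \cdot 177 + 328025} = \frac{1}{3009 + 328025} = \frac{1}{331034}$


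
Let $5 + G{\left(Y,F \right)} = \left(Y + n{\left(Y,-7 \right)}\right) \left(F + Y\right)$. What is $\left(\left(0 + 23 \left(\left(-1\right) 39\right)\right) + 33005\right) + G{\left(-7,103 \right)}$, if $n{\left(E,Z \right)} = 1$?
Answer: $31527$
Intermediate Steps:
$G{\left(Y,F \right)} = -5 + \left(1 + Y\right) \left(F + Y\right)$ ($G{\left(Y,F \right)} = -5 + \left(Y + 1\right) \left(F + Y\right) = -5 + \left(1 + Y\right) \left(F + Y\right)$)
$\left(\left(0 + 23 \left(\left(-1\right) 39\right)\right) + 33005\right) + G{\left(-7,103 \right)} = \left(\left(0 + 23 \left(\left(-1\right) 39\right)\right) + 33005\right) + \left(-5 + 103 - 7 + \left(-7\right)^{2} + 103 \left(-7\right)\right) = \left(\left(0 + 23 \left(-39\right)\right) + 33005\right) - 581 = \left(\left(0 - 897\right) + 33005\right) - 581 = \left(-897 + 33005\right) - 581 = 32108 - 581 = 31527$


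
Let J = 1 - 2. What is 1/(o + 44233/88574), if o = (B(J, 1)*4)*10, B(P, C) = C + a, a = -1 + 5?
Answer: 88574/17759033 ≈ 0.0049875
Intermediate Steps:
J = -1
a = 4
B(P, C) = 4 + C (B(P, C) = C + 4 = 4 + C)
o = 200 (o = ((4 + 1)*4)*10 = (5*4)*10 = 20*10 = 200)
1/(o + 44233/88574) = 1/(200 + 44233/88574) = 1/(17759033/88574) = 88574/17759033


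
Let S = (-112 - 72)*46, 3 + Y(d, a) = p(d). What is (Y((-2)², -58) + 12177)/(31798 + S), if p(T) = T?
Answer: 6089/11667 ≈ 0.52190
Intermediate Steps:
Y(d, a) = -3 + d
S = -8464 (S = -184*46 = -8464)
(Y((-2)², -58) + 12177)/(31798 + S) = ((-3 + (-2)²) + 12177)/(31798 - 8464) = ((-3 + 4) + 12177)/23334 = (1 + 12177)*(1/23334) = 12178*(1/23334) = 6089/11667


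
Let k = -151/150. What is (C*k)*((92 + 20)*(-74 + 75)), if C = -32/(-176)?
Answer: -16912/825 ≈ -20.499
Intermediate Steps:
C = 2/11 (C = -32*(-1/176) = 2/11 ≈ 0.18182)
k = -151/150 (k = -151*1/150 = -151/150 ≈ -1.0067)
(C*k)*((92 + 20)*(-74 + 75)) = ((2/11)*(-151/150))*((92 + 20)*(-74 + 75)) = -16912/825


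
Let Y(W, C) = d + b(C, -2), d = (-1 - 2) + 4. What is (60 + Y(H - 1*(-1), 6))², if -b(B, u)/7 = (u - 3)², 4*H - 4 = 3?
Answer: 12996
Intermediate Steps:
H = 7/4 (H = 1 + (¼)*3 = 1 + ¾ = 7/4 ≈ 1.7500)
b(B, u) = -7*(-3 + u)² (b(B, u) = -7*(u - 3)² = -7*(-3 + u)²)
d = 1 (d = -3 + 4 = 1)
Y(W, C) = -174 (Y(W, C) = 1 - 7*(-3 - 2)² = 1 - 7*(-5)² = 1 - 7*25 = 1 - 175 = -174)
(60 + Y(H - 1*(-1), 6))² = (60 - 174)² = (-114)² = 12996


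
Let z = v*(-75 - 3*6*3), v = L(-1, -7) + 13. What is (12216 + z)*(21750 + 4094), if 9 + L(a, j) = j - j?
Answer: 302374800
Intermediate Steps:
L(a, j) = -9 (L(a, j) = -9 + (j - j) = -9 + 0 = -9)
v = 4 (v = -9 + 13 = 4)
z = -516 (z = 4*(-75 - 3*6*3) = 4*(-75 - 18*3) = 4*(-75 - 54) = 4*(-129) = -516)
(12216 + z)*(21750 + 4094) = (12216 - 516)*(21750 + 4094) = 11700*25844 = 302374800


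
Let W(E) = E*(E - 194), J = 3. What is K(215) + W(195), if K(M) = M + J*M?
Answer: 1055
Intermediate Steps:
K(M) = 4*M (K(M) = M + 3*M = 4*M)
W(E) = E*(-194 + E)
K(215) + W(195) = 4*215 + 195*(-194 + 195) = 860 + 195*1 = 860 + 195 = 1055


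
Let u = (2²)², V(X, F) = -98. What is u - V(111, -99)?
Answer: 114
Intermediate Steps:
u = 16 (u = 4² = 16)
u - V(111, -99) = 16 - 1*(-98) = 16 + 98 = 114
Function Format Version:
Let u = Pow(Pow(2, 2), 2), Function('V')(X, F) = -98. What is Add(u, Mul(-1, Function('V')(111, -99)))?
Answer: 114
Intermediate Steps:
u = 16 (u = Pow(4, 2) = 16)
Add(u, Mul(-1, Function('V')(111, -99))) = Add(16, Mul(-1, -98)) = Add(16, 98) = 114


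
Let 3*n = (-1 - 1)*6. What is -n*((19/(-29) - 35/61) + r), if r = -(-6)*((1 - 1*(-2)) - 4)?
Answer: -51152/1769 ≈ -28.916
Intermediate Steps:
n = -4 (n = ((-1 - 1)*6)/3 = (-2*6)/3 = (1/3)*(-12) = -4)
r = -6 (r = -(-6)*((1 + 2) - 4) = -(-6)*(3 - 4) = -(-6)*(-1) = -1*6 = -6)
-n*((19/(-29) - 35/61) + r) = -(-4)*((19/(-29) - 35/61) - 6) = -(-4)*((19*(-1/29) - 35*1/61) - 6) = -(-4)*((-19/29 - 35/61) - 6) = -(-4)*(-2174/1769 - 6) = -(-4)*(-12788)/1769 = -1*51152/1769 = -51152/1769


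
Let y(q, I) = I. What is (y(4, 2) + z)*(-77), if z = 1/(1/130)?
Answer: -10164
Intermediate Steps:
z = 130 (z = 1/(1/130) = 130)
(y(4, 2) + z)*(-77) = (2 + 130)*(-77) = 132*(-77) = -10164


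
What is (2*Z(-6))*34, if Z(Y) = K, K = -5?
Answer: -340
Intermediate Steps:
Z(Y) = -5
(2*Z(-6))*34 = (2*(-5))*34 = -10*34 = -340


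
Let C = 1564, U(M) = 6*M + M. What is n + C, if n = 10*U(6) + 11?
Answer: 1995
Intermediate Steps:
U(M) = 7*M
n = 431 (n = 10*(7*6) + 11 = 10*42 + 11 = 420 + 11 = 431)
n + C = 431 + 1564 = 1995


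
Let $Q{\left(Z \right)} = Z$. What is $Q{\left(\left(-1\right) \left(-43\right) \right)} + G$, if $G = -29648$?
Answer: $-29605$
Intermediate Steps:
$Q{\left(\left(-1\right) \left(-43\right) \right)} + G = \left(-1\right) \left(-43\right) - 29648 = 43 - 29648 = -29605$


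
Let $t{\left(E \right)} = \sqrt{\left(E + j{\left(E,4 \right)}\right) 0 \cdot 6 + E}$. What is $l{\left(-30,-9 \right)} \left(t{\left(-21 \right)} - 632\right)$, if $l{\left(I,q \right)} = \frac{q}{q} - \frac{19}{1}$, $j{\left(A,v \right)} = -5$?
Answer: $11376 - 18 i \sqrt{21} \approx 11376.0 - 82.486 i$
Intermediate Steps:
$l{\left(I,q \right)} = -18$ ($l{\left(I,q \right)} = 1 - 19 = -18$)
$t{\left(E \right)} = \sqrt{E}$ ($t{\left(E \right)} = \sqrt{\left(E - 5\right) 0 \cdot 6 + E} = \sqrt{\left(-5 + E\right) 0 + E} = \sqrt{0 + E} = \sqrt{E}$)
$l{\left(-30,-9 \right)} \left(t{\left(-21 \right)} - 632\right) = - 18 \left(\sqrt{-21} - 632\right) = - 18 \left(i \sqrt{21} - 632\right) = - 18 \left(-632 + i \sqrt{21}\right) = 11376 - 18 i \sqrt{21}$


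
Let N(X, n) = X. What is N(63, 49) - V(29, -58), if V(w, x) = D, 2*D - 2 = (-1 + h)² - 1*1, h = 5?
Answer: 109/2 ≈ 54.500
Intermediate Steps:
D = 17/2 (D = 1 + ((-1 + 5)² - 1*1)/2 = 1 + (4² - 1)/2 = 1 + (16 - 1)/2 = 1 + (½)*15 = 1 + 15/2 = 17/2 ≈ 8.5000)
V(w, x) = 17/2
N(63, 49) - V(29, -58) = 63 - 1*17/2 = 63 - 17/2 = 109/2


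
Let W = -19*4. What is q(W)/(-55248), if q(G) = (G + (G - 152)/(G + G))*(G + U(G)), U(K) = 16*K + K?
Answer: -8493/4604 ≈ -1.8447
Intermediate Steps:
W = -76
U(K) = 17*K
q(G) = 18*G*(G + (-152 + G)/(2*G)) (q(G) = (G + (G - 152)/(G + G))*(G + 17*G) = (G + (-152 + G)/((2*G)))*(18*G) = (G + (-152 + G)*(1/(2*G)))*(18*G) = (G + (-152 + G)/(2*G))*(18*G) = 18*G*(G + (-152 + G)/(2*G)))
q(W)/(-55248) = (-1368 + 9*(-76) + 18*(-76)²)/(-55248) = (-1368 - 684 + 18*5776)*(-1/55248) = (-1368 - 684 + 103968)*(-1/55248) = 101916*(-1/55248) = -8493/4604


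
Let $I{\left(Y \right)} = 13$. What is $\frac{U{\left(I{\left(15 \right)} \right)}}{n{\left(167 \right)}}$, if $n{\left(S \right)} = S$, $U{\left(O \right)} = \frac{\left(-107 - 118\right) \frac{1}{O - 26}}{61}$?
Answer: $\frac{225}{132431} \approx 0.001699$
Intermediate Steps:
$U{\left(O \right)} = - \frac{225}{61 \left(-26 + O\right)}$ ($U{\left(O \right)} = - \frac{225}{-26 + O} \frac{1}{61} = - \frac{225}{61 \left(-26 + O\right)}$)
$\frac{U{\left(I{\left(15 \right)} \right)}}{n{\left(167 \right)}} = \frac{\left(-225\right) \frac{1}{-1586 + 61 \cdot 13}}{167} = - \frac{225}{-1586 + 793} \cdot \frac{1}{167} = - \frac{225}{-793} \cdot \frac{1}{167} = \left(-225\right) \left(- \frac{1}{793}\right) \frac{1}{167} = \frac{225}{793} \cdot \frac{1}{167} = \frac{225}{132431}$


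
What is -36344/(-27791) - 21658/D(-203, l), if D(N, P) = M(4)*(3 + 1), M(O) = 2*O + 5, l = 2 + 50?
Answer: -23077215/55582 ≈ -415.19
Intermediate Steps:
l = 52
M(O) = 5 + 2*O
D(N, P) = 52 (D(N, P) = (5 + 2*4)*(3 + 1) = (5 + 8)*4 = 13*4 = 52)
-36344/(-27791) - 21658/D(-203, l) = -36344/(-27791) - 21658/52 = -36344*(-1/27791) - 21658*1/52 = 36344/27791 - 833/2 = -23077215/55582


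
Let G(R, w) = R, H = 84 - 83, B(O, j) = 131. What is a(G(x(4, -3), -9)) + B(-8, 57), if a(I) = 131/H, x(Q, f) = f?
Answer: 262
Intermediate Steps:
H = 1
a(I) = 131 (a(I) = 131/1 = 131*1 = 131)
a(G(x(4, -3), -9)) + B(-8, 57) = 131 + 131 = 262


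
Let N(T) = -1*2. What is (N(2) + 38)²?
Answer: 1296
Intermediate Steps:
N(T) = -2
(N(2) + 38)² = (-2 + 38)² = 36² = 1296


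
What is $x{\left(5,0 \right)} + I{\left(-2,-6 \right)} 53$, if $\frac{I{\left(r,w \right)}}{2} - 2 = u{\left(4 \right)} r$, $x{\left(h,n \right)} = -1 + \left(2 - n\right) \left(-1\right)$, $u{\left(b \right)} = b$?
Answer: $-639$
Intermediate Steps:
$x{\left(h,n \right)} = -3 + n$ ($x{\left(h,n \right)} = -1 + \left(-2 + n\right) = -3 + n$)
$I{\left(r,w \right)} = 4 + 8 r$ ($I{\left(r,w \right)} = 4 + 2 \cdot 4 r = 4 + 8 r$)
$x{\left(5,0 \right)} + I{\left(-2,-6 \right)} 53 = \left(-3 + 0\right) + \left(4 + 8 \left(-2\right)\right) 53 = -3 + \left(4 - 16\right) 53 = -3 - 636 = -639$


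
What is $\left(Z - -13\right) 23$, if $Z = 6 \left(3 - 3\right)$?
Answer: $299$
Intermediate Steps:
$Z = 0$ ($Z = 6 \cdot 0 = 0$)
$\left(Z - -13\right) 23 = \left(0 - -13\right) 23 = \left(0 + 13\right) 23 = 13 \cdot 23 = 299$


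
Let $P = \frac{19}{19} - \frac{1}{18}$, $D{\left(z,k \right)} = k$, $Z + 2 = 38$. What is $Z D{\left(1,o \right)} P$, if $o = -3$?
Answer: $-102$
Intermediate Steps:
$Z = 36$ ($Z = -2 + 38 = 36$)
$P = \frac{17}{18}$ ($P = 19 \cdot \frac{1}{19} - \frac{1}{18} = 1 - \frac{1}{18} = \frac{17}{18} \approx 0.94444$)
$Z D{\left(1,o \right)} P = 36 \left(-3\right) \frac{17}{18} = \left(-108\right) \frac{17}{18} = -102$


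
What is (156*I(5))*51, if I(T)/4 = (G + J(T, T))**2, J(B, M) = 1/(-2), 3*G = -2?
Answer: 43316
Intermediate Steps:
G = -2/3 (G = (1/3)*(-2) = -2/3 ≈ -0.66667)
J(B, M) = -1/2
I(T) = 49/9 (I(T) = 4*(-2/3 - 1/2)**2 = 4*(-7/6)**2 = 4*(49/36) = 49/9)
(156*I(5))*51 = (156*(49/9))*51 = (2548/3)*51 = 43316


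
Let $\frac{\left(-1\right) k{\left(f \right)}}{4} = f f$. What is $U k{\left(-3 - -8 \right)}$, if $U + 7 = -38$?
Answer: $4500$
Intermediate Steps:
$k{\left(f \right)} = - 4 f^{2}$ ($k{\left(f \right)} = - 4 f f = - 4 f^{2}$)
$U = -45$ ($U = -7 - 38 = -45$)
$U k{\left(-3 - -8 \right)} = - 45 \left(- 4 \left(-3 - -8\right)^{2}\right) = - 45 \left(- 4 \left(-3 + 8\right)^{2}\right) = - 45 \left(- 4 \cdot 5^{2}\right) = - 45 \left(\left(-4\right) 25\right) = \left(-45\right) \left(-100\right) = 4500$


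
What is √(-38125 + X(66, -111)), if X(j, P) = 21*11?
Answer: I*√37894 ≈ 194.66*I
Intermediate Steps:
X(j, P) = 231
√(-38125 + X(66, -111)) = √(-38125 + 231) = √(-37894) = I*√37894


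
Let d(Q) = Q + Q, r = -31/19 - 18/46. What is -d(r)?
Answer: 1768/437 ≈ 4.0458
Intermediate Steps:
r = -884/437 (r = -31*1/19 - 18*1/46 = -31/19 - 9/23 = -884/437 ≈ -2.0229)
d(Q) = 2*Q
-d(r) = -2*(-884)/437 = -1*(-1768/437) = 1768/437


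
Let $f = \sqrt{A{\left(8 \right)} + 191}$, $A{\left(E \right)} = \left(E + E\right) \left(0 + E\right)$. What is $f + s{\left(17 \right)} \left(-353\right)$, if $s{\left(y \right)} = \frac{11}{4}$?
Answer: $- \frac{3883}{4} + \sqrt{319} \approx -952.89$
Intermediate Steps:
$A{\left(E \right)} = 2 E^{2}$ ($A{\left(E \right)} = 2 E E = 2 E^{2}$)
$s{\left(y \right)} = \frac{11}{4}$ ($s{\left(y \right)} = 11 \cdot \frac{1}{4} = \frac{11}{4}$)
$f = \sqrt{319}$ ($f = \sqrt{2 \cdot 8^{2} + 191} = \sqrt{2 \cdot 64 + 191} = \sqrt{128 + 191} = \sqrt{319} \approx 17.861$)
$f + s{\left(17 \right)} \left(-353\right) = \sqrt{319} + \frac{11}{4} \left(-353\right) = \sqrt{319} - \frac{3883}{4} = - \frac{3883}{4} + \sqrt{319}$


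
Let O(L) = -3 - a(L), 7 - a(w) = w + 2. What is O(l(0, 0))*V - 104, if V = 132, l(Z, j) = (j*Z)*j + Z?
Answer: -1160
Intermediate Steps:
l(Z, j) = Z + Z*j² (l(Z, j) = (Z*j)*j + Z = Z*j² + Z = Z + Z*j²)
a(w) = 5 - w (a(w) = 7 - (w + 2) = 7 - (2 + w) = 7 + (-2 - w) = 5 - w)
O(L) = -8 + L (O(L) = -3 - (5 - L) = -3 + (-5 + L) = -8 + L)
O(l(0, 0))*V - 104 = (-8 + 0*(1 + 0²))*132 - 104 = (-8 + 0*(1 + 0))*132 - 104 = (-8 + 0*1)*132 - 104 = (-8 + 0)*132 - 104 = -8*132 - 104 = -1056 - 104 = -1160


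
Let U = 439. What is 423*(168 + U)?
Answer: 256761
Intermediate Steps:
423*(168 + U) = 423*(168 + 439) = 423*607 = 256761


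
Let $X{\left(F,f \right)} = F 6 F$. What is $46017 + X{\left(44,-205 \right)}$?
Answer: $57633$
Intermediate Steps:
$X{\left(F,f \right)} = 6 F^{2}$ ($X{\left(F,f \right)} = 6 F F = 6 F^{2}$)
$46017 + X{\left(44,-205 \right)} = 46017 + 6 \cdot 44^{2} = 46017 + 6 \cdot 1936 = 46017 + 11616 = 57633$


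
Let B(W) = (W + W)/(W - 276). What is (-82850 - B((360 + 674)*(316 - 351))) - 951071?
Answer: -18851517783/18233 ≈ -1.0339e+6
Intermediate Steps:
B(W) = 2*W/(-276 + W) (B(W) = (2*W)/(-276 + W) = 2*W/(-276 + W))
(-82850 - B((360 + 674)*(316 - 351))) - 951071 = (-82850 - 2*(360 + 674)*(316 - 351)/(-276 + (360 + 674)*(316 - 351))) - 951071 = (-82850 - 2*1034*(-35)/(-276 + 1034*(-35))) - 951071 = (-82850 - 2*(-36190)/(-276 - 36190)) - 951071 = (-82850 - 2*(-36190)/(-36466)) - 951071 = (-82850 - 2*(-36190)*(-1)/36466) - 951071 = (-82850 - 1*36190/18233) - 951071 = (-82850 - 36190/18233) - 951071 = -1510640240/18233 - 951071 = -18851517783/18233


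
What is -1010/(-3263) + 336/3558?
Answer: 781658/1934959 ≈ 0.40397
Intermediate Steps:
-1010/(-3263) + 336/3558 = -1010*(-1/3263) + 336*(1/3558) = 1010/3263 + 56/593 = 781658/1934959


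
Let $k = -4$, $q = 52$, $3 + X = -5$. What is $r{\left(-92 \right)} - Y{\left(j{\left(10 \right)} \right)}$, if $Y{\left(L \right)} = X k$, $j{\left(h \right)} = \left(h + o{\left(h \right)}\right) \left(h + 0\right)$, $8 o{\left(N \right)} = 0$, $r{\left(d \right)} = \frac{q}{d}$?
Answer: $- \frac{749}{23} \approx -32.565$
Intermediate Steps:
$X = -8$ ($X = -3 - 5 = -8$)
$r{\left(d \right)} = \frac{52}{d}$
$o{\left(N \right)} = 0$ ($o{\left(N \right)} = \frac{1}{8} \cdot 0 = 0$)
$j{\left(h \right)} = h^{2}$ ($j{\left(h \right)} = \left(h + 0\right) \left(h + 0\right) = h h = h^{2}$)
$Y{\left(L \right)} = 32$ ($Y{\left(L \right)} = \left(-8\right) \left(-4\right) = 32$)
$r{\left(-92 \right)} - Y{\left(j{\left(10 \right)} \right)} = \frac{52}{-92} - 32 = 52 \left(- \frac{1}{92}\right) - 32 = - \frac{13}{23} - 32 = - \frac{749}{23}$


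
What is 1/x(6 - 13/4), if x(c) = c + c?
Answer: 2/11 ≈ 0.18182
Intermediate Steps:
x(c) = 2*c
1/x(6 - 13/4) = 1/(2*(6 - 13/4)) = 1/(2*(11/4)) = 1/(11/2) = 2/11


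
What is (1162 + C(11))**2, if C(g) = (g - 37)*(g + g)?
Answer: 348100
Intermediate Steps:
C(g) = 2*g*(-37 + g) (C(g) = (-37 + g)*(2*g) = 2*g*(-37 + g))
(1162 + C(11))**2 = (1162 + 2*11*(-37 + 11))**2 = (1162 + 2*11*(-26))**2 = (1162 - 572)**2 = 590**2 = 348100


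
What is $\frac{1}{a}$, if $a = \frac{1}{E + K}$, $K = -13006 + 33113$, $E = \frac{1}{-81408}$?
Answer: $\frac{1636870655}{81408} \approx 20107.0$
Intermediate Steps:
$E = - \frac{1}{81408} \approx -1.2284 \cdot 10^{-5}$
$K = 20107$
$a = \frac{81408}{1636870655}$ ($a = \frac{1}{- \frac{1}{81408} + 20107} = \frac{1}{\frac{1636870655}{81408}} = \frac{81408}{1636870655} \approx 4.9734 \cdot 10^{-5}$)
$\frac{1}{a} = \frac{1}{\frac{81408}{1636870655}} = \frac{1636870655}{81408}$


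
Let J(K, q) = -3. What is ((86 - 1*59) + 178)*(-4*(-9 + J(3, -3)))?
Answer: 9840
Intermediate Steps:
((86 - 1*59) + 178)*(-4*(-9 + J(3, -3))) = ((86 - 1*59) + 178)*(-4*(-9 - 3)) = ((86 - 59) + 178)*(-4*(-12)) = (27 + 178)*48 = 205*48 = 9840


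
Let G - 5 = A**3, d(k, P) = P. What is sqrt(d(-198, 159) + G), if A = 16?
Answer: 2*sqrt(1065) ≈ 65.269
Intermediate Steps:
G = 4101 (G = 5 + 16**3 = 5 + 4096 = 4101)
sqrt(d(-198, 159) + G) = sqrt(159 + 4101) = sqrt(4260) = 2*sqrt(1065)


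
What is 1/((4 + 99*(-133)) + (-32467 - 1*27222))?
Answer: -1/72852 ≈ -1.3726e-5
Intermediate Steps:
1/((4 + 99*(-133)) + (-32467 - 1*27222)) = 1/((4 - 13167) + (-32467 - 27222)) = 1/(-13163 - 59689) = 1/(-72852) = -1/72852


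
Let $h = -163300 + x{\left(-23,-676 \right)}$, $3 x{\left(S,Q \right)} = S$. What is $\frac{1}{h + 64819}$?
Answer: $- \frac{3}{295466} \approx -1.0153 \cdot 10^{-5}$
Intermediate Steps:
$x{\left(S,Q \right)} = \frac{S}{3}$
$h = - \frac{489923}{3}$ ($h = -163300 + \frac{1}{3} \left(-23\right) = -163300 - \frac{23}{3} = - \frac{489923}{3} \approx -1.6331 \cdot 10^{5}$)
$\frac{1}{h + 64819} = \frac{1}{- \frac{489923}{3} + 64819} = \frac{1}{- \frac{295466}{3}} = - \frac{3}{295466}$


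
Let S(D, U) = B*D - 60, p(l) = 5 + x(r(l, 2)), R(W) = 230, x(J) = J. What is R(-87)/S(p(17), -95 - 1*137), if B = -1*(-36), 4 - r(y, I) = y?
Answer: -115/174 ≈ -0.66092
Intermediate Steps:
r(y, I) = 4 - y
B = 36
p(l) = 9 - l (p(l) = 5 + (4 - l) = 9 - l)
S(D, U) = -60 + 36*D (S(D, U) = 36*D - 60 = -60 + 36*D)
R(-87)/S(p(17), -95 - 1*137) = 230/(-60 + 36*(9 - 1*17)) = 230/(-60 + 36*(9 - 17)) = 230/(-60 + 36*(-8)) = 230/(-60 - 288) = 230/(-348) = 230*(-1/348) = -115/174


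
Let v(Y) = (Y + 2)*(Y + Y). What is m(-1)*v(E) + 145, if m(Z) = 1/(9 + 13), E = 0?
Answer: 145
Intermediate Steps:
v(Y) = 2*Y*(2 + Y) (v(Y) = (2 + Y)*(2*Y) = 2*Y*(2 + Y))
m(Z) = 1/22
m(-1)*v(E) + 145 = (2*0*(2 + 0))/22 + 145 = (2*0*2)/22 + 145 = (1/22)*0 + 145 = 0 + 145 = 145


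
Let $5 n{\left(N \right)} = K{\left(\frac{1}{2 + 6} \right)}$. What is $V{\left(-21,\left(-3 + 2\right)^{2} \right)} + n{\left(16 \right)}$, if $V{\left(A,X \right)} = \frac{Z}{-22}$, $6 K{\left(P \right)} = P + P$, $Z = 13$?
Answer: $- \frac{769}{1320} \approx -0.58258$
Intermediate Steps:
$K{\left(P \right)} = \frac{P}{3}$ ($K{\left(P \right)} = \frac{P + P}{6} = \frac{2 P}{6} = \frac{P}{3}$)
$n{\left(N \right)} = \frac{1}{120}$ ($n{\left(N \right)} = \frac{\frac{1}{3} \frac{1}{2 + 6}}{5} = \frac{\frac{1}{3} \cdot \frac{1}{8}}{5} = \frac{1}{5} \cdot \frac{1}{24} = \frac{1}{120}$)
$V{\left(A,X \right)} = - \frac{13}{22}$ ($V{\left(A,X \right)} = \frac{13}{-22} = 13 \left(- \frac{1}{22}\right) = - \frac{13}{22}$)
$V{\left(-21,\left(-3 + 2\right)^{2} \right)} + n{\left(16 \right)} = - \frac{13}{22} + \frac{1}{120} = - \frac{769}{1320}$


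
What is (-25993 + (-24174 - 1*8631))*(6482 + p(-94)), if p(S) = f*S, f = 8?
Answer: -336912540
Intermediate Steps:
p(S) = 8*S
(-25993 + (-24174 - 1*8631))*(6482 + p(-94)) = (-25993 + (-24174 - 1*8631))*(6482 + 8*(-94)) = (-25993 + (-24174 - 8631))*(6482 - 752) = (-25993 - 32805)*5730 = -58798*5730 = -336912540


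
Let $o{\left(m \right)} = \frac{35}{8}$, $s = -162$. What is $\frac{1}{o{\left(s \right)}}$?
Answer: $\frac{8}{35} \approx 0.22857$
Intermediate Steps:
$o{\left(m \right)} = \frac{35}{8}$ ($o{\left(m \right)} = 35 \cdot \frac{1}{8} = \frac{35}{8}$)
$\frac{1}{o{\left(s \right)}} = \frac{1}{\frac{35}{8}} = \frac{8}{35}$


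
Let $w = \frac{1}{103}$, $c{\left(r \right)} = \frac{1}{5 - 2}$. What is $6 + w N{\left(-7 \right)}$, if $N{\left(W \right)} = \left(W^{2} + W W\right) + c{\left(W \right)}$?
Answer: $\frac{2149}{309} \approx 6.9547$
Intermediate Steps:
$c{\left(r \right)} = \frac{1}{3}$
$w = \frac{1}{103} \approx 0.0097087$
$N{\left(W \right)} = \frac{1}{3} + 2 W^{2}$ ($N{\left(W \right)} = \left(W^{2} + W W\right) + \frac{1}{3} = \left(W^{2} + W^{2}\right) + \frac{1}{3} = 2 W^{2} + \frac{1}{3} = \frac{1}{3} + 2 W^{2}$)
$6 + w N{\left(-7 \right)} = 6 + \frac{\frac{1}{3} + 2 \left(-7\right)^{2}}{103} = 6 + \frac{\frac{1}{3} + 2 \cdot 49}{103} = 6 + \frac{\frac{1}{3} + 98}{103} = 6 + \frac{1}{103} \cdot \frac{295}{3} = 6 + \frac{295}{309} = \frac{2149}{309}$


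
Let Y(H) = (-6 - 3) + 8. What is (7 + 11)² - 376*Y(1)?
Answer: 700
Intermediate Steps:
Y(H) = -1 (Y(H) = -9 + 8 = -1)
(7 + 11)² - 376*Y(1) = (7 + 11)² - 376*(-1) = 18² + 376 = 324 + 376 = 700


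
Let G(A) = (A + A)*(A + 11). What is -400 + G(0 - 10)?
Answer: -420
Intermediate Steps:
G(A) = 2*A*(11 + A) (G(A) = (2*A)*(11 + A) = 2*A*(11 + A))
-400 + G(0 - 10) = -400 + 2*(0 - 10)*(11 + (0 - 10)) = -400 + 2*(-10)*(11 - 10) = -400 + 2*(-10)*1 = -400 - 20 = -420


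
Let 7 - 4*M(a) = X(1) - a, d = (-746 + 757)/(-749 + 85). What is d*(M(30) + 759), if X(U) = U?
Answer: -1056/83 ≈ -12.723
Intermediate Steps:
d = -11/664 (d = 11/(-664) = 11*(-1/664) = -11/664 ≈ -0.016566)
M(a) = 3/2 + a/4 (M(a) = 7/4 - (1 - a)/4 = 7/4 + (-1/4 + a/4) = 3/2 + a/4)
d*(M(30) + 759) = -11*((3/2 + (1/4)*30) + 759)/664 = -11*((3/2 + 15/2) + 759)/664 = -11*(9 + 759)/664 = -11/664*768 = -1056/83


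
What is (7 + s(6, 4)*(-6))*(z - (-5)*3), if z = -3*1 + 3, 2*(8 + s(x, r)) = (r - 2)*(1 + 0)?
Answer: 735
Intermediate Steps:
s(x, r) = -9 + r/2 (s(x, r) = -8 + ((r - 2)*(1 + 0))/2 = -8 + ((-2 + r)*1)/2 = -8 + (-2 + r)/2 = -8 + (-1 + r/2) = -9 + r/2)
z = 0 (z = -3 + 3 = 0)
(7 + s(6, 4)*(-6))*(z - (-5)*3) = (7 + (-9 + (½)*4)*(-6))*(0 - (-5)*3) = (7 + (-9 + 2)*(-6))*(0 - 1*(-15)) = (7 - 7*(-6))*(0 + 15) = (7 + 42)*15 = 49*15 = 735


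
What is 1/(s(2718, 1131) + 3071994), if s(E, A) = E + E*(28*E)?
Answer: 1/209925384 ≈ 4.7636e-9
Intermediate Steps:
s(E, A) = E + 28*E²
1/(s(2718, 1131) + 3071994) = 1/(2718*(1 + 28*2718) + 3071994) = 1/(2718*(1 + 76104) + 3071994) = 1/(2718*76105 + 3071994) = 1/(206853390 + 3071994) = 1/209925384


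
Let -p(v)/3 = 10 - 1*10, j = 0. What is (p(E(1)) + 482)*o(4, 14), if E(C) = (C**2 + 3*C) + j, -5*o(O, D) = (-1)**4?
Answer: -482/5 ≈ -96.400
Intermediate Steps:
o(O, D) = -1/5 (o(O, D) = -1/5*(-1)**4 = -1/5*1 = -1/5)
E(C) = C**2 + 3*C (E(C) = (C**2 + 3*C) + 0 = C**2 + 3*C)
p(v) = 0 (p(v) = -3*(10 - 1*10) = -3*(10 - 10) = -3*0 = 0)
(p(E(1)) + 482)*o(4, 14) = (0 + 482)*(-1/5) = 482*(-1/5) = -482/5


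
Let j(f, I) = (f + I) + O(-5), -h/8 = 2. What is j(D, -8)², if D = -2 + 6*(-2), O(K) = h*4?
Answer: 7396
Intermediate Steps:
h = -16 (h = -8*2 = -16)
O(K) = -64 (O(K) = -16*4 = -64)
D = -14 (D = -2 - 12 = -14)
j(f, I) = -64 + I + f (j(f, I) = (f + I) - 64 = (I + f) - 64 = -64 + I + f)
j(D, -8)² = (-64 - 8 - 14)² = (-86)² = 7396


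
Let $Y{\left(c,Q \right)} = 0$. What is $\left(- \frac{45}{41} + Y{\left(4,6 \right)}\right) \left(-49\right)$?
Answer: $\frac{2205}{41} \approx 53.781$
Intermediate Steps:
$\left(- \frac{45}{41} + Y{\left(4,6 \right)}\right) \left(-49\right) = \left(- \frac{45}{41} + 0\right) \left(-49\right) = \left(- \frac{45}{41}\right) \left(-49\right) = \frac{2205}{41}$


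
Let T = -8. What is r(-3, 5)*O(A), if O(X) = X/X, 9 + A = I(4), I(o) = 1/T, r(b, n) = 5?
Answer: 5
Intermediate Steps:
I(o) = -1/8 (I(o) = 1/(-8) = -1/8)
A = -73/8 (A = -9 - 1/8 = -73/8 ≈ -9.1250)
O(X) = 1
r(-3, 5)*O(A) = 5*1 = 5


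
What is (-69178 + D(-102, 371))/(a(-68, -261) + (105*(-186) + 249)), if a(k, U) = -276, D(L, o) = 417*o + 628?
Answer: -9573/2173 ≈ -4.4054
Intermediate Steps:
D(L, o) = 628 + 417*o
(-69178 + D(-102, 371))/(a(-68, -261) + (105*(-186) + 249)) = (-69178 + (628 + 417*371))/(-276 + (105*(-186) + 249)) = (-69178 + (628 + 154707))/(-276 + (-19530 + 249)) = (-69178 + 155335)/(-276 - 19281) = 86157/(-19557) = 86157*(-1/19557) = -9573/2173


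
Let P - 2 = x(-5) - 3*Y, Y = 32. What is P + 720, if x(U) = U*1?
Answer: 621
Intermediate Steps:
x(U) = U
P = -99 (P = 2 + (-5 - 3*32) = 2 + (-5 - 96) = 2 - 101 = -99)
P + 720 = -99 + 720 = 621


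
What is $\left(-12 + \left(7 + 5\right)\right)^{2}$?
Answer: $0$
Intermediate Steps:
$\left(-12 + \left(7 + 5\right)\right)^{2} = \left(-12 + 12\right)^{2} = 0^{2} = 0$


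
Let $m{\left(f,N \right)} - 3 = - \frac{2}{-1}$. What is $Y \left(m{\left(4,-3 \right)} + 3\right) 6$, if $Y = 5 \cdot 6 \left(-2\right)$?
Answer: $-2880$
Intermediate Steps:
$m{\left(f,N \right)} = 5$ ($m{\left(f,N \right)} = 3 - \frac{2}{-1} = 3 - -2 = 3 + 2 = 5$)
$Y = -60$ ($Y = 30 \left(-2\right) = -60$)
$Y \left(m{\left(4,-3 \right)} + 3\right) 6 = - 60 \left(5 + 3\right) 6 = - 60 \cdot 8 \cdot 6 = \left(-60\right) 48 = -2880$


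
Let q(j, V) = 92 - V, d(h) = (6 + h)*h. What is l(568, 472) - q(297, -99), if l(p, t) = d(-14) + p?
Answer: 489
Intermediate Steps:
d(h) = h*(6 + h)
l(p, t) = 112 + p (l(p, t) = -14*(6 - 14) + p = -14*(-8) + p = 112 + p)
l(568, 472) - q(297, -99) = (112 + 568) - (92 - 1*(-99)) = 680 - (92 + 99) = 680 - 1*191 = 680 - 191 = 489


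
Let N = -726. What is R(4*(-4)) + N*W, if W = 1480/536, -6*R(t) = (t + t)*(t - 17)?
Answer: -146102/67 ≈ -2180.6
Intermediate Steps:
R(t) = -t*(-17 + t)/3 (R(t) = -(t + t)*(t - 17)/6 = -2*t*(-17 + t)/6 = -t*(-17 + t)/3)
W = 185/67 (W = 1480*(1/536) = 185/67 ≈ 2.7612)
R(4*(-4)) + N*W = (4*(-4))*(17 - 4*(-4))/3 - 726*185/67 = (1/3)*(-16)*(17 - 1*(-16)) - 134310/67 = (1/3)*(-16)*(17 + 16) - 134310/67 = (1/3)*(-16)*33 - 134310/67 = -176 - 134310/67 = -146102/67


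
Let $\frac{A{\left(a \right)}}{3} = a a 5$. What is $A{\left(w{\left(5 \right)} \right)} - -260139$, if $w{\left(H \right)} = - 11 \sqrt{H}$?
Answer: $269214$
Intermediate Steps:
$A{\left(a \right)} = 15 a^{2}$ ($A{\left(a \right)} = 3 a a 5 = 3 a^{2} \cdot 5 = 3 \cdot 5 a^{2} = 15 a^{2}$)
$A{\left(w{\left(5 \right)} \right)} - -260139 = 15 \left(- 11 \sqrt{5}\right)^{2} - -260139 = 15 \cdot 605 + 260139 = 9075 + 260139 = 269214$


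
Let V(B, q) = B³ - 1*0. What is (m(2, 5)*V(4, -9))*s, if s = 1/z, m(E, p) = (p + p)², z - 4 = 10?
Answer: 3200/7 ≈ 457.14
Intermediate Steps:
z = 14 (z = 4 + 10 = 14)
V(B, q) = B³ (V(B, q) = B³ + 0 = B³)
m(E, p) = 4*p² (m(E, p) = (2*p)² = 4*p²)
s = 1/14 ≈ 0.071429
(m(2, 5)*V(4, -9))*s = ((4*5²)*4³)*(1/14) = ((4*25)*64)*(1/14) = (100*64)*(1/14) = 6400*(1/14) = 3200/7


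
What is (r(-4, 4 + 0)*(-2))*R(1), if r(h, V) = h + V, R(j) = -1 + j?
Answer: 0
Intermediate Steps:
r(h, V) = V + h
(r(-4, 4 + 0)*(-2))*R(1) = (((4 + 0) - 4)*(-2))*(-1 + 1) = ((4 - 4)*(-2))*0 = (0*(-2))*0 = 0*0 = 0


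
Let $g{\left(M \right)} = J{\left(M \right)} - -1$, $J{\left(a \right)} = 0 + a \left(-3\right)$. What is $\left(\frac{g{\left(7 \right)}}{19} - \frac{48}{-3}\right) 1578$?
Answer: $\frac{448152}{19} \approx 23587.0$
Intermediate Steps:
$J{\left(a \right)} = - 3 a$ ($J{\left(a \right)} = 0 - 3 a = - 3 a$)
$g{\left(M \right)} = 1 - 3 M$ ($g{\left(M \right)} = - 3 M - -1 = - 3 M + 1 = 1 - 3 M$)
$\left(\frac{g{\left(7 \right)}}{19} - \frac{48}{-3}\right) 1578 = \left(\frac{1 - 21}{19} - \frac{48}{-3}\right) 1578 = \left(\left(1 - 21\right) \frac{1}{19} - -16\right) 1578 = \left(\left(-20\right) \frac{1}{19} + 16\right) 1578 = \left(- \frac{20}{19} + 16\right) 1578 = \frac{284}{19} \cdot 1578 = \frac{448152}{19}$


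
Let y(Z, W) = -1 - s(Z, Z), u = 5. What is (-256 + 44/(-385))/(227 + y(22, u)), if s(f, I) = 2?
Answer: -2241/1960 ≈ -1.1434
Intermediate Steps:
y(Z, W) = -3 (y(Z, W) = -1 - 1*2 = -1 - 2 = -3)
(-256 + 44/(-385))/(227 + y(22, u)) = (-256 + 44/(-385))/(227 - 3) = (-256 + 44*(-1/385))/224 = (-256 - 4/35)*(1/224) = -8964/35*1/224 = -2241/1960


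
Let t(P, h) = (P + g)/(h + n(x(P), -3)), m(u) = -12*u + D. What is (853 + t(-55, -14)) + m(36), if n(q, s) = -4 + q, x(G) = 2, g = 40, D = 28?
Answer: 7199/16 ≈ 449.94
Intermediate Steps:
m(u) = 28 - 12*u (m(u) = -12*u + 28 = 28 - 12*u)
t(P, h) = (40 + P)/(-2 + h) (t(P, h) = (P + 40)/(h + (-4 + 2)) = (40 + P)/(h - 2) = (40 + P)/(-2 + h))
(853 + t(-55, -14)) + m(36) = (853 + (40 - 55)/(-2 - 14)) + (28 - 12*36) = (853 - 15/(-16)) + (28 - 432) = (853 - 1/16*(-15)) - 404 = (853 + 15/16) - 404 = 13663/16 - 404 = 7199/16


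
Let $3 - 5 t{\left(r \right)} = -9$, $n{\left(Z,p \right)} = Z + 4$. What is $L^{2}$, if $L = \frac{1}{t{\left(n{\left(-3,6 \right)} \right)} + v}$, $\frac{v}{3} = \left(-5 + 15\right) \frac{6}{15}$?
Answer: $\frac{25}{5184} \approx 0.0048225$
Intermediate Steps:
$n{\left(Z,p \right)} = 4 + Z$
$v = 12$ ($v = 3 \left(-5 + 15\right) \frac{6}{15} = 3 \cdot 10 \cdot 6 \cdot \frac{1}{15} = 3 \cdot 10 \cdot \frac{2}{5} = 3 \cdot 4 = 12$)
$t{\left(r \right)} = \frac{12}{5}$ ($t{\left(r \right)} = \frac{3}{5} - - \frac{9}{5} = \frac{3}{5} + \frac{9}{5} = \frac{12}{5}$)
$L = \frac{5}{72}$ ($L = \frac{1}{\frac{12}{5} + 12} = \frac{1}{\frac{72}{5}} = \frac{5}{72} \approx 0.069444$)
$L^{2} = \left(\frac{5}{72}\right)^{2} = \frac{25}{5184}$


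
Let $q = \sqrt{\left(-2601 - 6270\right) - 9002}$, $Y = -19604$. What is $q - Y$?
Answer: $19604 + i \sqrt{17873} \approx 19604.0 + 133.69 i$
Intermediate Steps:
$q = i \sqrt{17873}$ ($q = \sqrt{\left(-2601 - 6270\right) - 9002} = \sqrt{-8871 - 9002} = \sqrt{-17873} = i \sqrt{17873} \approx 133.69 i$)
$q - Y = i \sqrt{17873} - -19604 = i \sqrt{17873} + 19604 = 19604 + i \sqrt{17873}$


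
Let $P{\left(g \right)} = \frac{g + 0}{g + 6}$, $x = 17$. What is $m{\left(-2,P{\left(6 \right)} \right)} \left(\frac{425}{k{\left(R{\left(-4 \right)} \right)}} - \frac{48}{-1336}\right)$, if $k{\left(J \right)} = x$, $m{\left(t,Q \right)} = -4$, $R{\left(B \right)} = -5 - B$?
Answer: $- \frac{16724}{167} \approx -100.14$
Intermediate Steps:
$P{\left(g \right)} = \frac{g}{6 + g}$
$k{\left(J \right)} = 17$
$m{\left(-2,P{\left(6 \right)} \right)} \left(\frac{425}{k{\left(R{\left(-4 \right)} \right)}} - \frac{48}{-1336}\right) = - 4 \left(\frac{425}{17} - \frac{48}{-1336}\right) = - 4 \left(425 \cdot \frac{1}{17} - - \frac{6}{167}\right) = - 4 \left(25 + \frac{6}{167}\right) = \left(-4\right) \frac{4181}{167} = - \frac{16724}{167}$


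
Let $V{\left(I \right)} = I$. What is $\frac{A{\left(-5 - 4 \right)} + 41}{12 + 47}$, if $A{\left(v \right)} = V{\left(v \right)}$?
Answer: $\frac{32}{59} \approx 0.54237$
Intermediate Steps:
$A{\left(v \right)} = v$
$\frac{A{\left(-5 - 4 \right)} + 41}{12 + 47} = \frac{\left(-5 - 4\right) + 41}{12 + 47} = \frac{\left(-5 - 4\right) + 41}{59} = \frac{-9 + 41}{59} = \frac{1}{59} \cdot 32 = \frac{32}{59}$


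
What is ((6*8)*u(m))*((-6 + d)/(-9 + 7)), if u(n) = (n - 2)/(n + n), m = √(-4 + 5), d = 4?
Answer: -24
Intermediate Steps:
m = 1 (m = √1 = 1)
u(n) = (-2 + n)/(2*n) (u(n) = (-2 + n)/((2*n)) = (-2 + n)*(1/(2*n)) = (-2 + n)/(2*n))
((6*8)*u(m))*((-6 + d)/(-9 + 7)) = ((6*8)*((½)*(-2 + 1)/1))*((-6 + 4)/(-9 + 7)) = (48*((½)*1*(-1)))*(-2/(-2)) = (48*(-½))*(-2*(-½)) = -24*1 = -24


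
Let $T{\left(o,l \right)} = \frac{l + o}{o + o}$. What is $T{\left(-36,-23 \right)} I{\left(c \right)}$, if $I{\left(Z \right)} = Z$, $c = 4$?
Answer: $\frac{59}{18} \approx 3.2778$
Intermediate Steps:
$T{\left(o,l \right)} = \frac{l + o}{2 o}$
$T{\left(-36,-23 \right)} I{\left(c \right)} = \frac{-23 - 36}{2 \left(-36\right)} 4 = \frac{1}{2} \left(- \frac{1}{36}\right) \left(-59\right) 4 = \frac{59}{72} \cdot 4 = \frac{59}{18}$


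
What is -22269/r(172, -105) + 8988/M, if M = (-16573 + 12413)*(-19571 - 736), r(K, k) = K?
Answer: -5598867379/43244240 ≈ -129.47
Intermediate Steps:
M = 84477120 (M = -4160*(-20307) = 84477120)
-22269/r(172, -105) + 8988/M = -22269/172 + 8988/84477120 = -22269*1/172 + 8988*(1/84477120) = -22269/172 + 107/1005680 = -5598867379/43244240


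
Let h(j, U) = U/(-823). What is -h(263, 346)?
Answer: 346/823 ≈ 0.42041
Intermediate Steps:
h(j, U) = -U/823 (h(j, U) = U*(-1/823) = -U/823)
-h(263, 346) = -(-1)*346/823 = -1*(-346/823) = 346/823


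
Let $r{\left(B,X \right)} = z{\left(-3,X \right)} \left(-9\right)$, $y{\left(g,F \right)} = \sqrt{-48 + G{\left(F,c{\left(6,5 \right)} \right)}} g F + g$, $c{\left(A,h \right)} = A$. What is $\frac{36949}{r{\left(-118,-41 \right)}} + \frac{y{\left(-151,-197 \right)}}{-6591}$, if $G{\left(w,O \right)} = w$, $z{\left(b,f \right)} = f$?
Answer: $\frac{81195526}{810693} - \frac{208229 i \sqrt{5}}{6591} \approx 100.16 - 70.644 i$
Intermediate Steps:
$y{\left(g,F \right)} = g + F g \sqrt{-48 + F}$ ($y{\left(g,F \right)} = \sqrt{-48 + F} g F + g = g \sqrt{-48 + F} F + g = F g \sqrt{-48 + F} + g = g + F g \sqrt{-48 + F}$)
$r{\left(B,X \right)} = - 9 X$ ($r{\left(B,X \right)} = X \left(-9\right) = - 9 X$)
$\frac{36949}{r{\left(-118,-41 \right)}} + \frac{y{\left(-151,-197 \right)}}{-6591} = \frac{36949}{\left(-9\right) \left(-41\right)} + \frac{\left(-151\right) \left(1 - 197 \sqrt{-48 - 197}\right)}{-6591} = \frac{36949}{369} + - 151 \left(1 - 197 \sqrt{-245}\right) \left(- \frac{1}{6591}\right) = 36949 \cdot \frac{1}{369} + - 151 \left(1 - 197 \cdot 7 i \sqrt{5}\right) \left(- \frac{1}{6591}\right) = \frac{36949}{369} + - 151 \left(1 - 1379 i \sqrt{5}\right) \left(- \frac{1}{6591}\right) = \frac{36949}{369} + \left(-151 + 208229 i \sqrt{5}\right) \left(- \frac{1}{6591}\right) = \frac{36949}{369} + \left(\frac{151}{6591} - \frac{208229 i \sqrt{5}}{6591}\right) = \frac{81195526}{810693} - \frac{208229 i \sqrt{5}}{6591}$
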